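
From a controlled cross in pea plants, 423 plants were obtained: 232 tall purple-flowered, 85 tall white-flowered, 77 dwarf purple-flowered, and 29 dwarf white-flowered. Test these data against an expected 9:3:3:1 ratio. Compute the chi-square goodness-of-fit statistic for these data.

The 9:3:3:1 ratio has 16 parts, so with N = 423 the expected counts are:
  tall purple-flowered: 423 × 9/16 = 237.9375
  tall white-flowered: 423 × 3/16 = 79.3125
  dwarf purple-flowered: 423 × 3/16 = 79.3125
  dwarf white-flowered: 423 × 1/16 = 26.4375
χ² = Σ (O − E)² / E
  tall purple-flowered: (232 − 237.9375)² / 237.9375 = 0.1482
  tall white-flowered: (85 − 79.3125)² / 79.3125 = 0.4079
  dwarf purple-flowered: (77 − 79.3125)² / 79.3125 = 0.0674
  dwarf white-flowered: (29 − 26.4375)² / 26.4375 = 0.2484
χ² = 0.1482 + 0.4079 + 0.0674 + 0.2484 = 0.8719 ≈ 0.872

0.872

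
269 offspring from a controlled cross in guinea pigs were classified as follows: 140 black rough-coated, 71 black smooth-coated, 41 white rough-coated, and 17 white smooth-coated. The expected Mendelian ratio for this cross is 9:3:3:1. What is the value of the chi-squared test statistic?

Expected counts for N = 269 under a 9:3:3:1 ratio (total parts = 16):
  black rough-coated: 269 × 9/16 = 151.3125
  black smooth-coated: 269 × 3/16 = 50.4375
  white rough-coated: 269 × 3/16 = 50.4375
  white smooth-coated: 269 × 1/16 = 16.8125
χ² = Σ (O − E)² / E
  black rough-coated: (140 − 151.3125)² / 151.3125 = 0.8458
  black smooth-coated: (71 − 50.4375)² / 50.4375 = 8.3830
  white rough-coated: (41 − 50.4375)² / 50.4375 = 1.7659
  white smooth-coated: (17 − 16.8125)² / 16.8125 = 0.0021
χ² = 0.8458 + 8.3830 + 1.7659 + 0.0021 = 10.9968 ≈ 10.997

10.997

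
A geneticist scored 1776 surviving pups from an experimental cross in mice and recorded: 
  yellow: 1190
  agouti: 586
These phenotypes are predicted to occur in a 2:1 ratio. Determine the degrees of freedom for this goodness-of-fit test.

1

A goodness-of-fit test with 2 phenotype classes has df = 2 − 1 = 1.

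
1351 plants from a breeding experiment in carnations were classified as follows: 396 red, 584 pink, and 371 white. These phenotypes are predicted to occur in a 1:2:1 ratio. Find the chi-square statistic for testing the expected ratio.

Under the 1:2:1 hypothesis (Σ ratio = 4, N = 1351):
  red: 1351 × 1/4 = 337.75
  pink: 1351 × 2/4 = 675.5
  white: 1351 × 1/4 = 337.75
χ² = Σ (O − E)² / E
  red: (396 − 337.75)² / 337.75 = 10.0461
  pink: (584 − 675.5)² / 675.5 = 12.3942
  white: (371 − 337.75)² / 337.75 = 3.2733
χ² = 10.0461 + 12.3942 + 3.2733 = 25.7136 ≈ 25.714

25.714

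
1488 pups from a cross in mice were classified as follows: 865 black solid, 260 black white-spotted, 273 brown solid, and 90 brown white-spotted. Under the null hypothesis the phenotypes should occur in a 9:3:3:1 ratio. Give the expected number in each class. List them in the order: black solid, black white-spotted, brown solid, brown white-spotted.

Under the 9:3:3:1 hypothesis (Σ ratio = 16, N = 1488):
  black solid: 1488 × 9/16 = 837
  black white-spotted: 1488 × 3/16 = 279
  brown solid: 1488 × 3/16 = 279
  brown white-spotted: 1488 × 1/16 = 93

837, 279, 279, 93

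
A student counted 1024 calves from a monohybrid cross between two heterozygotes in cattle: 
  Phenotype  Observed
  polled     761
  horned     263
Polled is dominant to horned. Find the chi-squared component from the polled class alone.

For a monohybrid cross between heterozygotes with complete dominance, the expected phenotypic ratio is 3:1.
Total ratio parts = 4. Expected numbers out of 1024:
  polled: 1024 × 3/4 = 768
  horned: 1024 × 1/4 = 256
Contribution of polled: (761 − 768)² / 768 = 0.0638

0.064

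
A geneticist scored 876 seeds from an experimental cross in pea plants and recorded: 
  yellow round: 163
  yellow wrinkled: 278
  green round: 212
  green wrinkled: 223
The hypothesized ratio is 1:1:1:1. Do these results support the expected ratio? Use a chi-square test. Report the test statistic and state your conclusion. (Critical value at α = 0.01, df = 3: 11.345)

The 1:1:1:1 ratio has 4 parts, so with N = 876 the expected counts are:
  yellow round: 876 × 1/4 = 219
  yellow wrinkled: 876 × 1/4 = 219
  green round: 876 × 1/4 = 219
  green wrinkled: 876 × 1/4 = 219
χ² = Σ (O − E)² / E
  yellow round: (163 − 219)² / 219 = 14.3196
  yellow wrinkled: (278 − 219)² / 219 = 15.8950
  green round: (212 − 219)² / 219 = 0.2237
  green wrinkled: (223 − 219)² / 219 = 0.0731
χ² = 14.3196 + 15.8950 + 0.2237 + 0.0731 = 30.5114 ≈ 30.511
Degrees of freedom = 4 − 1 = 3; critical value at α = 0.01 is 11.345.
Since 30.511 > 11.345, we reject the null hypothesis — the data do not fit the 1:1:1:1 ratio.

30.511; not consistent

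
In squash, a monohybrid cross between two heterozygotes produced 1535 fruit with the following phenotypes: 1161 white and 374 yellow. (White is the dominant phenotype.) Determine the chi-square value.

For a monohybrid cross between heterozygotes with complete dominance, the expected phenotypic ratio is 3:1.
Under the 3:1 hypothesis (Σ ratio = 4, N = 1535):
  white: 1535 × 3/4 = 1151.25
  yellow: 1535 × 1/4 = 383.75
χ² = Σ (O − E)² / E
  white: (1161 − 1151.25)² / 1151.25 = 0.0826
  yellow: (374 − 383.75)² / 383.75 = 0.2477
χ² = 0.0826 + 0.2477 = 0.3303 ≈ 0.330

0.330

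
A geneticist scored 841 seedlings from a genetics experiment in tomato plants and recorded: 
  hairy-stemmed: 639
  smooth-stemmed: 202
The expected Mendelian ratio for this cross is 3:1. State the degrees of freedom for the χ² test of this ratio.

1

A goodness-of-fit test with 2 phenotype classes has df = 2 − 1 = 1.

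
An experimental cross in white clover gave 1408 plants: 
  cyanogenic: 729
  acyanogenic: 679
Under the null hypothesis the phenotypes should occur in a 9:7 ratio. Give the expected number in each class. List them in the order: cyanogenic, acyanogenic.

792, 616

Expected counts for N = 1408 under a 9:7 ratio (total parts = 16):
  cyanogenic: 1408 × 9/16 = 792
  acyanogenic: 1408 × 7/16 = 616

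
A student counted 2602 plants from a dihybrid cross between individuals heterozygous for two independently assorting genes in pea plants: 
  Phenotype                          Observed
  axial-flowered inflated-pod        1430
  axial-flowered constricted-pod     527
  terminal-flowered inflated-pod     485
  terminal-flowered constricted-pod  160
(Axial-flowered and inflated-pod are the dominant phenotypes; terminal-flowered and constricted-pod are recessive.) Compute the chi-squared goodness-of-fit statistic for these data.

3.969

A dihybrid F₂ with independent assortment and complete dominance at both loci gives a 9:3:3:1 phenotypic ratio.
Under the 9:3:3:1 hypothesis (Σ ratio = 16, N = 2602):
  axial-flowered inflated-pod: 2602 × 9/16 = 1463.625
  axial-flowered constricted-pod: 2602 × 3/16 = 487.875
  terminal-flowered inflated-pod: 2602 × 3/16 = 487.875
  terminal-flowered constricted-pod: 2602 × 1/16 = 162.625
χ² = Σ (O − E)² / E
  axial-flowered inflated-pod: (1430 − 1463.625)² / 1463.625 = 0.7725
  axial-flowered constricted-pod: (527 − 487.875)² / 487.875 = 3.1376
  terminal-flowered inflated-pod: (485 − 487.875)² / 487.875 = 0.0169
  terminal-flowered constricted-pod: (160 − 162.625)² / 162.625 = 0.0424
χ² = 0.7725 + 3.1376 + 0.0169 + 0.0424 = 3.9694 ≈ 3.969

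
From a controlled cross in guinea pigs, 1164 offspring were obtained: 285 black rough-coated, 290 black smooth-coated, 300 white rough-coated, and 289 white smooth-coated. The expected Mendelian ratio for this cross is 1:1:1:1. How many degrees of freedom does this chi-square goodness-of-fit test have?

3

A goodness-of-fit test with 4 phenotype classes has df = 4 − 1 = 3.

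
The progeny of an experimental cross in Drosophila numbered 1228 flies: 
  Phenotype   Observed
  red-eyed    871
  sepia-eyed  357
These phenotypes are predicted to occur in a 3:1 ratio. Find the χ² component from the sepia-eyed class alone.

8.143

Expected counts for N = 1228 under a 3:1 ratio (total parts = 4):
  red-eyed: 1228 × 3/4 = 921
  sepia-eyed: 1228 × 1/4 = 307
Contribution of sepia-eyed: (357 − 307)² / 307 = 8.1433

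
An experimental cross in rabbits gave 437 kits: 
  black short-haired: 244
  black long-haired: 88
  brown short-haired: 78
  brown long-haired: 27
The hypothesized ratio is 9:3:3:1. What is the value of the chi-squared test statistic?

0.655

Under the 9:3:3:1 hypothesis (Σ ratio = 16, N = 437):
  black short-haired: 437 × 9/16 = 245.8125
  black long-haired: 437 × 3/16 = 81.9375
  brown short-haired: 437 × 3/16 = 81.9375
  brown long-haired: 437 × 1/16 = 27.3125
χ² = Σ (O − E)² / E
  black short-haired: (244 − 245.8125)² / 245.8125 = 0.0134
  black long-haired: (88 − 81.9375)² / 81.9375 = 0.4486
  brown short-haired: (78 − 81.9375)² / 81.9375 = 0.1892
  brown long-haired: (27 − 27.3125)² / 27.3125 = 0.0036
χ² = 0.0134 + 0.4486 + 0.1892 + 0.0036 = 0.6548 ≈ 0.655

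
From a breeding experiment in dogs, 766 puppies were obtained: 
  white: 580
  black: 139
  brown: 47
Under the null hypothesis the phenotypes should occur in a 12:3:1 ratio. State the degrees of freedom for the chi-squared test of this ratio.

2

A goodness-of-fit test with 3 phenotype classes has df = 3 − 1 = 2.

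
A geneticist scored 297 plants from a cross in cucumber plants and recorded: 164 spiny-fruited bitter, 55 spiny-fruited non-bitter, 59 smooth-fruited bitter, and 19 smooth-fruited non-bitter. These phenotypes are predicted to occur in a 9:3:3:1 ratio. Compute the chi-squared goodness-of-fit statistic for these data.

0.272

The 9:3:3:1 ratio has 16 parts, so with N = 297 the expected counts are:
  spiny-fruited bitter: 297 × 9/16 = 167.0625
  spiny-fruited non-bitter: 297 × 3/16 = 55.6875
  smooth-fruited bitter: 297 × 3/16 = 55.6875
  smooth-fruited non-bitter: 297 × 1/16 = 18.5625
χ² = Σ (O − E)² / E
  spiny-fruited bitter: (164 − 167.0625)² / 167.0625 = 0.0561
  spiny-fruited non-bitter: (55 − 55.6875)² / 55.6875 = 0.0085
  smooth-fruited bitter: (59 − 55.6875)² / 55.6875 = 0.1970
  smooth-fruited non-bitter: (19 − 18.5625)² / 18.5625 = 0.0103
χ² = 0.0561 + 0.0085 + 0.1970 + 0.0103 = 0.2719 ≈ 0.272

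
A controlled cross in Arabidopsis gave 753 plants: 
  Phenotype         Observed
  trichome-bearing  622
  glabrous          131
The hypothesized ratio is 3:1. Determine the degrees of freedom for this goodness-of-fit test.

A goodness-of-fit test with 2 phenotype classes has df = 2 − 1 = 1.

1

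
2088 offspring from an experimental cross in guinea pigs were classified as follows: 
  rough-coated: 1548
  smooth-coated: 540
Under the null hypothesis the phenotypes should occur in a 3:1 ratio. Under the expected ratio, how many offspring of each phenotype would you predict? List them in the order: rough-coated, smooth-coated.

Total ratio parts = 4. Expected numbers out of 2088:
  rough-coated: 2088 × 3/4 = 1566
  smooth-coated: 2088 × 1/4 = 522

1566, 522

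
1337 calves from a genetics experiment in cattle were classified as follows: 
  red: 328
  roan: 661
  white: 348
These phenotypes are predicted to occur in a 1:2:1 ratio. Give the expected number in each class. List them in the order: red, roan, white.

Total ratio parts = 4. Expected numbers out of 1337:
  red: 1337 × 1/4 = 334.25
  roan: 1337 × 2/4 = 668.5
  white: 1337 × 1/4 = 334.25

334.25, 668.5, 334.25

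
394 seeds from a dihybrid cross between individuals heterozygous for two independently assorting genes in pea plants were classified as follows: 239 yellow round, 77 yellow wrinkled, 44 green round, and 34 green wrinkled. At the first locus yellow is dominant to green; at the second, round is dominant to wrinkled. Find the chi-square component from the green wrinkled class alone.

3.569

A dihybrid F₂ with independent assortment and complete dominance at both loci gives a 9:3:3:1 phenotypic ratio.
Expected counts for N = 394 under a 9:3:3:1 ratio (total parts = 16):
  yellow round: 394 × 9/16 = 221.625
  yellow wrinkled: 394 × 3/16 = 73.875
  green round: 394 × 3/16 = 73.875
  green wrinkled: 394 × 1/16 = 24.625
Contribution of green wrinkled: (34 − 24.625)² / 24.625 = 3.5692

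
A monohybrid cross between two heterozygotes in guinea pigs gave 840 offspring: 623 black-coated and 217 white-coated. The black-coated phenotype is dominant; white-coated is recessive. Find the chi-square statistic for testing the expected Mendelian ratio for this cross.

For a monohybrid cross between heterozygotes with complete dominance, the expected phenotypic ratio is 3:1.
The 3:1 ratio has 4 parts, so with N = 840 the expected counts are:
  black-coated: 840 × 3/4 = 630
  white-coated: 840 × 1/4 = 210
χ² = Σ (O − E)² / E
  black-coated: (623 − 630)² / 630 = 0.0778
  white-coated: (217 − 210)² / 210 = 0.2333
χ² = 0.0778 + 0.2333 = 0.3111 ≈ 0.311

0.311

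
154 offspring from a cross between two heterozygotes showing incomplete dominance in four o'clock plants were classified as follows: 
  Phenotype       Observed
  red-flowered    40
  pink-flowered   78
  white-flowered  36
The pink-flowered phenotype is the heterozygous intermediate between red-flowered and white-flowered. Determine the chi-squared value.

0.234

With incomplete dominance, a heterozygote × heterozygote cross gives a 1:2:1 phenotypic ratio.
The 1:2:1 ratio has 4 parts, so with N = 154 the expected counts are:
  red-flowered: 154 × 1/4 = 38.5
  pink-flowered: 154 × 2/4 = 77
  white-flowered: 154 × 1/4 = 38.5
χ² = Σ (O − E)² / E
  red-flowered: (40 − 38.5)² / 38.5 = 0.0584
  pink-flowered: (78 − 77)² / 77 = 0.0130
  white-flowered: (36 − 38.5)² / 38.5 = 0.1623
χ² = 0.0584 + 0.0130 + 0.1623 = 0.2337 ≈ 0.234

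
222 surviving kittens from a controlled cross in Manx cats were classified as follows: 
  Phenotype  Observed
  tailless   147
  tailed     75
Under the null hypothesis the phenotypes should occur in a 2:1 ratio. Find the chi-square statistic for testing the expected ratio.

The 2:1 ratio has 3 parts, so with N = 222 the expected counts are:
  tailless: 222 × 2/3 = 148
  tailed: 222 × 1/3 = 74
χ² = Σ (O − E)² / E
  tailless: (147 − 148)² / 148 = 0.0068
  tailed: (75 − 74)² / 74 = 0.0135
χ² = 0.0068 + 0.0135 = 0.0203 ≈ 0.020

0.020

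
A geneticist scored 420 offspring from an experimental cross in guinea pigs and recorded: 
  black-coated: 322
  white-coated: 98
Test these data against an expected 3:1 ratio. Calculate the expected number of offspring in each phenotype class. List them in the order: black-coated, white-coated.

315, 105

Total ratio parts = 4. Expected numbers out of 420:
  black-coated: 420 × 3/4 = 315
  white-coated: 420 × 1/4 = 105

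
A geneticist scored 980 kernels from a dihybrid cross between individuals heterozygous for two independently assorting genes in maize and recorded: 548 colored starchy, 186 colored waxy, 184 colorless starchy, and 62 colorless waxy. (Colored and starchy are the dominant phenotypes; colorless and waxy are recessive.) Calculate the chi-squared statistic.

0.056

A dihybrid F₂ with independent assortment and complete dominance at both loci gives a 9:3:3:1 phenotypic ratio.
Expected counts for N = 980 under a 9:3:3:1 ratio (total parts = 16):
  colored starchy: 980 × 9/16 = 551.25
  colored waxy: 980 × 3/16 = 183.75
  colorless starchy: 980 × 3/16 = 183.75
  colorless waxy: 980 × 1/16 = 61.25
χ² = Σ (O − E)² / E
  colored starchy: (548 − 551.25)² / 551.25 = 0.0192
  colored waxy: (186 − 183.75)² / 183.75 = 0.0276
  colorless starchy: (184 − 183.75)² / 183.75 = 0.0003
  colorless waxy: (62 − 61.25)² / 61.25 = 0.0092
χ² = 0.0192 + 0.0276 + 0.0003 + 0.0092 = 0.0563 ≈ 0.056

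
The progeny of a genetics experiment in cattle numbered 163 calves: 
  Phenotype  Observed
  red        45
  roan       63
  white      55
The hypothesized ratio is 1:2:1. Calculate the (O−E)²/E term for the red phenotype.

Expected counts for N = 163 under a 1:2:1 ratio (total parts = 4):
  red: 163 × 1/4 = 40.75
  roan: 163 × 2/4 = 81.5
  white: 163 × 1/4 = 40.75
Contribution of red: (45 − 40.75)² / 40.75 = 0.4433

0.443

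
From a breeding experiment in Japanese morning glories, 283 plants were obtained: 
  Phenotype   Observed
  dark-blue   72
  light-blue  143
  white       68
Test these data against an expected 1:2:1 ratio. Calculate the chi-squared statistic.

Total ratio parts = 4. Expected numbers out of 283:
  dark-blue: 283 × 1/4 = 70.75
  light-blue: 283 × 2/4 = 141.5
  white: 283 × 1/4 = 70.75
χ² = Σ (O − E)² / E
  dark-blue: (72 − 70.75)² / 70.75 = 0.0221
  light-blue: (143 − 141.5)² / 141.5 = 0.0159
  white: (68 − 70.75)² / 70.75 = 0.1069
χ² = 0.0221 + 0.0159 + 0.1069 = 0.1449 ≈ 0.145

0.145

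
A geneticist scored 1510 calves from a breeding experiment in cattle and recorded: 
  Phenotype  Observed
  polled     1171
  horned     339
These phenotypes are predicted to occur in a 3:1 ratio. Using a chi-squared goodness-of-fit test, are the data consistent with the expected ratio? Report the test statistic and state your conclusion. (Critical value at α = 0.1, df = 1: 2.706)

5.235; not consistent

The 3:1 ratio has 4 parts, so with N = 1510 the expected counts are:
  polled: 1510 × 3/4 = 1132.5
  horned: 1510 × 1/4 = 377.5
χ² = Σ (O − E)² / E
  polled: (1171 − 1132.5)² / 1132.5 = 1.3088
  horned: (339 − 377.5)² / 377.5 = 3.9265
χ² = 1.3088 + 3.9265 = 5.2353 ≈ 5.235
Degrees of freedom = 2 − 1 = 1; critical value at α = 0.1 is 2.706.
Since 5.235 > 2.706, we reject the null hypothesis — the data do not fit the 3:1 ratio.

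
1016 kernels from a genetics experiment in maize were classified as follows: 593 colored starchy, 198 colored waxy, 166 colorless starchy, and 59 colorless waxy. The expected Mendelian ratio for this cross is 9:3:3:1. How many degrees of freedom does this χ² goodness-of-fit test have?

3

A goodness-of-fit test with 4 phenotype classes has df = 4 − 1 = 3.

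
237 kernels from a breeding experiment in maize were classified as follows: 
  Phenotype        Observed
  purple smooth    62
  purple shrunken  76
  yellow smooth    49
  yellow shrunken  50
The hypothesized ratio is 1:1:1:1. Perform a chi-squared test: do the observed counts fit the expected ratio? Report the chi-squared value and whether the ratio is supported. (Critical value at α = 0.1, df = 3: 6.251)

8.080; not consistent

Total ratio parts = 4. Expected numbers out of 237:
  purple smooth: 237 × 1/4 = 59.25
  purple shrunken: 237 × 1/4 = 59.25
  yellow smooth: 237 × 1/4 = 59.25
  yellow shrunken: 237 × 1/4 = 59.25
χ² = Σ (O − E)² / E
  purple smooth: (62 − 59.25)² / 59.25 = 0.1276
  purple shrunken: (76 − 59.25)² / 59.25 = 4.7352
  yellow smooth: (49 − 59.25)² / 59.25 = 1.7732
  yellow shrunken: (50 − 59.25)² / 59.25 = 1.4441
χ² = 0.1276 + 4.7352 + 1.7732 + 1.4441 = 8.0801 ≈ 8.080
Degrees of freedom = 4 − 1 = 3; critical value at α = 0.1 is 6.251.
Since 8.080 > 6.251, we reject the null hypothesis — the data do not fit the 1:1:1:1 ratio.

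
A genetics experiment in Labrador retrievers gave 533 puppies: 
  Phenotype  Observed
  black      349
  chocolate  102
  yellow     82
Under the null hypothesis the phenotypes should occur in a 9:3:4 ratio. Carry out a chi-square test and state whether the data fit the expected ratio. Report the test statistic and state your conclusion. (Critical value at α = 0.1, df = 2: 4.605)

The 9:3:4 ratio has 16 parts, so with N = 533 the expected counts are:
  black: 533 × 9/16 = 299.8125
  chocolate: 533 × 3/16 = 99.9375
  yellow: 533 × 4/16 = 133.25
χ² = Σ (O − E)² / E
  black: (349 − 299.8125)² / 299.8125 = 8.0697
  chocolate: (102 − 99.9375)² / 99.9375 = 0.0426
  yellow: (82 − 133.25)² / 133.25 = 19.7115
χ² = 8.0697 + 0.0426 + 19.7115 = 27.8238 ≈ 27.824
Degrees of freedom = 3 − 1 = 2; critical value at α = 0.1 is 4.605.
Since 27.824 > 4.605, we reject the null hypothesis — the data do not fit the 9:3:4 ratio.

27.824; not consistent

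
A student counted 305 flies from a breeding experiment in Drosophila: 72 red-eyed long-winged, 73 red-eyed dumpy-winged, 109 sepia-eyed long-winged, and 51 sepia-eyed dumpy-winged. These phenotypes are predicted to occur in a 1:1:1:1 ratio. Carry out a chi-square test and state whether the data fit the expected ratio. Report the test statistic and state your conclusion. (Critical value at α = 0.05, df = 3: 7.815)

Expected counts for N = 305 under a 1:1:1:1 ratio (total parts = 4):
  red-eyed long-winged: 305 × 1/4 = 76.25
  red-eyed dumpy-winged: 305 × 1/4 = 76.25
  sepia-eyed long-winged: 305 × 1/4 = 76.25
  sepia-eyed dumpy-winged: 305 × 1/4 = 76.25
χ² = Σ (O − E)² / E
  red-eyed long-winged: (72 − 76.25)² / 76.25 = 0.2369
  red-eyed dumpy-winged: (73 − 76.25)² / 76.25 = 0.1385
  sepia-eyed long-winged: (109 − 76.25)² / 76.25 = 14.0664
  sepia-eyed dumpy-winged: (51 − 76.25)² / 76.25 = 8.3615
χ² = 0.2369 + 0.1385 + 14.0664 + 8.3615 = 22.8033 ≈ 22.803
Degrees of freedom = 4 − 1 = 3; critical value at α = 0.05 is 7.815.
Since 22.803 > 7.815, we reject the null hypothesis — the data do not fit the 1:1:1:1 ratio.

22.803; not consistent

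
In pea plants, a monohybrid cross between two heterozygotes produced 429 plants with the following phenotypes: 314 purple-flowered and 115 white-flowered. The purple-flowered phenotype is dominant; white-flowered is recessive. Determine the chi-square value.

For a monohybrid cross between heterozygotes with complete dominance, the expected phenotypic ratio is 3:1.
Total ratio parts = 4. Expected numbers out of 429:
  purple-flowered: 429 × 3/4 = 321.75
  white-flowered: 429 × 1/4 = 107.25
χ² = Σ (O − E)² / E
  purple-flowered: (314 − 321.75)² / 321.75 = 0.1867
  white-flowered: (115 − 107.25)² / 107.25 = 0.5600
χ² = 0.1867 + 0.5600 = 0.7467 ≈ 0.747

0.747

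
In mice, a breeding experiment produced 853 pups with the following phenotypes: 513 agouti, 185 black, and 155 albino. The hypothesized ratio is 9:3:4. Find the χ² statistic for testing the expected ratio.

22.134

The 9:3:4 ratio has 16 parts, so with N = 853 the expected counts are:
  agouti: 853 × 9/16 = 479.8125
  black: 853 × 3/16 = 159.9375
  albino: 853 × 4/16 = 213.25
χ² = Σ (O − E)² / E
  agouti: (513 − 479.8125)² / 479.8125 = 2.2955
  black: (185 − 159.9375)² / 159.9375 = 3.9273
  albino: (155 − 213.25)² / 213.25 = 15.9112
χ² = 2.2955 + 3.9273 + 15.9112 = 22.134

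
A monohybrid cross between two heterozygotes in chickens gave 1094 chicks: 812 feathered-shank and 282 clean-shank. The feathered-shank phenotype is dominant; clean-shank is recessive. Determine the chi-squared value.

For a monohybrid cross between heterozygotes with complete dominance, the expected phenotypic ratio is 3:1.
Under the 3:1 hypothesis (Σ ratio = 4, N = 1094):
  feathered-shank: 1094 × 3/4 = 820.5
  clean-shank: 1094 × 1/4 = 273.5
χ² = Σ (O − E)² / E
  feathered-shank: (812 − 820.5)² / 820.5 = 0.0881
  clean-shank: (282 − 273.5)² / 273.5 = 0.2642
χ² = 0.0881 + 0.2642 = 0.3523 ≈ 0.352

0.352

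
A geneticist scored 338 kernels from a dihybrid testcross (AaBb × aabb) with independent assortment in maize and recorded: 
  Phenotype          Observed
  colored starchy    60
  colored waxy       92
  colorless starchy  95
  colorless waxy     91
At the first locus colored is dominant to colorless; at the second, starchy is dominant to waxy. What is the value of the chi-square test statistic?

9.574

A dihybrid testcross with independent assortment gives a 1:1:1:1 ratio.
The 1:1:1:1 ratio has 4 parts, so with N = 338 the expected counts are:
  colored starchy: 338 × 1/4 = 84.5
  colored waxy: 338 × 1/4 = 84.5
  colorless starchy: 338 × 1/4 = 84.5
  colorless waxy: 338 × 1/4 = 84.5
χ² = Σ (O − E)² / E
  colored starchy: (60 − 84.5)² / 84.5 = 7.1036
  colored waxy: (92 − 84.5)² / 84.5 = 0.6657
  colorless starchy: (95 − 84.5)² / 84.5 = 1.3047
  colorless waxy: (91 − 84.5)² / 84.5 = 0.5000
χ² = 7.1036 + 0.6657 + 1.3047 + 0.5000 = 9.574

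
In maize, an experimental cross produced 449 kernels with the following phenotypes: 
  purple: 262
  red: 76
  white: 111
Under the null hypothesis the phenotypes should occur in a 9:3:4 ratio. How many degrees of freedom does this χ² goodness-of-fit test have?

A goodness-of-fit test with 3 phenotype classes has df = 3 − 1 = 2.

2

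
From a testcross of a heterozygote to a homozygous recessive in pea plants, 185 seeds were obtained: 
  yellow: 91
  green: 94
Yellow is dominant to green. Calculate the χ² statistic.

0.049

A testcross of a heterozygote (Aa × aa) gives a 1:1 phenotypic ratio.
Expected counts for N = 185 under a 1:1 ratio (total parts = 2):
  yellow: 185 × 1/2 = 92.5
  green: 185 × 1/2 = 92.5
χ² = Σ (O − E)² / E
  yellow: (91 − 92.5)² / 92.5 = 0.0243
  green: (94 − 92.5)² / 92.5 = 0.0243
χ² = 0.0243 + 0.0243 = 0.0486 ≈ 0.049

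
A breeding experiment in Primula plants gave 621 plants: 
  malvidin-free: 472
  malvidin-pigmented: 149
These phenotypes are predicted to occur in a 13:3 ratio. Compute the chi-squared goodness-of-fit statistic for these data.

The 13:3 ratio has 16 parts, so with N = 621 the expected counts are:
  malvidin-free: 621 × 13/16 = 504.5625
  malvidin-pigmented: 621 × 3/16 = 116.4375
χ² = Σ (O − E)² / E
  malvidin-free: (472 − 504.5625)² / 504.5625 = 2.1015
  malvidin-pigmented: (149 − 116.4375)² / 116.4375 = 9.1063
χ² = 2.1015 + 9.1063 = 11.2078 ≈ 11.208

11.208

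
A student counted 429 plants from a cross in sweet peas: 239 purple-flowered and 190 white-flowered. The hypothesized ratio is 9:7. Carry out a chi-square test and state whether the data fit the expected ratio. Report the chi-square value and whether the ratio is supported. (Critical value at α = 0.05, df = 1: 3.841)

Expected counts for N = 429 under a 9:7 ratio (total parts = 16):
  purple-flowered: 429 × 9/16 = 241.3125
  white-flowered: 429 × 7/16 = 187.6875
χ² = Σ (O − E)² / E
  purple-flowered: (239 − 241.3125)² / 241.3125 = 0.0222
  white-flowered: (190 − 187.6875)² / 187.6875 = 0.0285
χ² = 0.0222 + 0.0285 = 0.0507 ≈ 0.051
Degrees of freedom = 2 − 1 = 1; critical value at α = 0.05 is 3.841.
Since 0.051 < 3.841, we fail to reject the null hypothesis — the data are consistent with the 9:7 ratio.

0.051; consistent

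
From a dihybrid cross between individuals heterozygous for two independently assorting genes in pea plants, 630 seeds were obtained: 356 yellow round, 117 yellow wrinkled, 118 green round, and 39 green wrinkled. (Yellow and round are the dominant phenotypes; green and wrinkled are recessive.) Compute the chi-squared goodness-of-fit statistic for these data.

A dihybrid F₂ with independent assortment and complete dominance at both loci gives a 9:3:3:1 phenotypic ratio.
The 9:3:3:1 ratio has 16 parts, so with N = 630 the expected counts are:
  yellow round: 630 × 9/16 = 354.375
  yellow wrinkled: 630 × 3/16 = 118.125
  green round: 630 × 3/16 = 118.125
  green wrinkled: 630 × 1/16 = 39.375
χ² = Σ (O − E)² / E
  yellow round: (356 − 354.375)² / 354.375 = 0.0075
  yellow wrinkled: (117 − 118.125)² / 118.125 = 0.0107
  green round: (118 − 118.125)² / 118.125 = 0.0001
  green wrinkled: (39 − 39.375)² / 39.375 = 0.0036
χ² = 0.0075 + 0.0107 + 0.0001 + 0.0036 = 0.0219 ≈ 0.022

0.022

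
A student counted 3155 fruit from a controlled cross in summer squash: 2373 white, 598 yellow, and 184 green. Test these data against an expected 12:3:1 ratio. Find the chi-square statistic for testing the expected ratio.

The 12:3:1 ratio has 16 parts, so with N = 3155 the expected counts are:
  white: 3155 × 12/16 = 2366.25
  yellow: 3155 × 3/16 = 591.5625
  green: 3155 × 1/16 = 197.1875
χ² = Σ (O − E)² / E
  white: (2373 − 2366.25)² / 2366.25 = 0.0193
  yellow: (598 − 591.5625)² / 591.5625 = 0.0701
  green: (184 − 197.1875)² / 197.1875 = 0.8820
χ² = 0.0193 + 0.0701 + 0.8820 = 0.9714 ≈ 0.971

0.971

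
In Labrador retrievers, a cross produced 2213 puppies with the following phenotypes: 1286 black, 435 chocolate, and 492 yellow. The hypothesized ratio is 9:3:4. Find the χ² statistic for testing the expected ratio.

The 9:3:4 ratio has 16 parts, so with N = 2213 the expected counts are:
  black: 2213 × 9/16 = 1244.8125
  chocolate: 2213 × 3/16 = 414.9375
  yellow: 2213 × 4/16 = 553.25
χ² = Σ (O − E)² / E
  black: (1286 − 1244.8125)² / 1244.8125 = 1.3628
  chocolate: (435 − 414.9375)² / 414.9375 = 0.9700
  yellow: (492 − 553.25)² / 553.25 = 6.7810
χ² = 1.3628 + 0.9700 + 6.7810 = 9.1138 ≈ 9.114

9.114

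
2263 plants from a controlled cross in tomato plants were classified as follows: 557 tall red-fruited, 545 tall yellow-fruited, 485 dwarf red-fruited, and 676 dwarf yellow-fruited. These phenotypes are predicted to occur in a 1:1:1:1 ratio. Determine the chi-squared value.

Under the 1:1:1:1 hypothesis (Σ ratio = 4, N = 2263):
  tall red-fruited: 2263 × 1/4 = 565.75
  tall yellow-fruited: 2263 × 1/4 = 565.75
  dwarf red-fruited: 2263 × 1/4 = 565.75
  dwarf yellow-fruited: 2263 × 1/4 = 565.75
χ² = Σ (O − E)² / E
  tall red-fruited: (557 − 565.75)² / 565.75 = 0.1353
  tall yellow-fruited: (545 − 565.75)² / 565.75 = 0.7610
  dwarf red-fruited: (485 − 565.75)² / 565.75 = 11.5255
  dwarf yellow-fruited: (676 − 565.75)² / 565.75 = 21.4849
χ² = 0.1353 + 0.7610 + 11.5255 + 21.4849 = 33.9067 ≈ 33.907

33.907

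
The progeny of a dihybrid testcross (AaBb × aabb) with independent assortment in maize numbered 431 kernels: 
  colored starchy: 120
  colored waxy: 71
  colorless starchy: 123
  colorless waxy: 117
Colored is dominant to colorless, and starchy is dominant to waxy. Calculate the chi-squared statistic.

16.879

A dihybrid testcross with independent assortment gives a 1:1:1:1 ratio.
Total ratio parts = 4. Expected numbers out of 431:
  colored starchy: 431 × 1/4 = 107.75
  colored waxy: 431 × 1/4 = 107.75
  colorless starchy: 431 × 1/4 = 107.75
  colorless waxy: 431 × 1/4 = 107.75
χ² = Σ (O − E)² / E
  colored starchy: (120 − 107.75)² / 107.75 = 1.3927
  colored waxy: (71 − 107.75)² / 107.75 = 12.5342
  colorless starchy: (123 − 107.75)² / 107.75 = 2.1584
  colorless waxy: (117 − 107.75)² / 107.75 = 0.7941
χ² = 1.3927 + 12.5342 + 2.1584 + 0.7941 = 16.8794 ≈ 16.879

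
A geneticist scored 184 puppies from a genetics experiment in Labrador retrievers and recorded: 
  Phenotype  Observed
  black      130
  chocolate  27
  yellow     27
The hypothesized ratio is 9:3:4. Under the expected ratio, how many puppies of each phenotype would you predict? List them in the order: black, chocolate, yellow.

103.5, 34.5, 46

Total ratio parts = 16. Expected numbers out of 184:
  black: 184 × 9/16 = 103.5
  chocolate: 184 × 3/16 = 34.5
  yellow: 184 × 4/16 = 46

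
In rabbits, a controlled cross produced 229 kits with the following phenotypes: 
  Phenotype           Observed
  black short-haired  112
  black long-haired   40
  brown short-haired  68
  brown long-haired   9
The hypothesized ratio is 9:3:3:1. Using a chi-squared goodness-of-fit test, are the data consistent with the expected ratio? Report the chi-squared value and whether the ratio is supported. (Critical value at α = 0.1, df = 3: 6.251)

18.996; not consistent

Total ratio parts = 16. Expected numbers out of 229:
  black short-haired: 229 × 9/16 = 128.8125
  black long-haired: 229 × 3/16 = 42.9375
  brown short-haired: 229 × 3/16 = 42.9375
  brown long-haired: 229 × 1/16 = 14.3125
χ² = Σ (O − E)² / E
  black short-haired: (112 − 128.8125)² / 128.8125 = 2.1944
  black long-haired: (40 − 42.9375)² / 42.9375 = 0.2010
  brown short-haired: (68 − 42.9375)² / 42.9375 = 14.6289
  brown long-haired: (9 − 14.3125)² / 14.3125 = 1.9719
χ² = 2.1944 + 0.2010 + 14.6289 + 1.9719 = 18.9962 ≈ 18.996
Degrees of freedom = 4 − 1 = 3; critical value at α = 0.1 is 6.251.
Since 18.996 > 6.251, we reject the null hypothesis — the data do not fit the 9:3:3:1 ratio.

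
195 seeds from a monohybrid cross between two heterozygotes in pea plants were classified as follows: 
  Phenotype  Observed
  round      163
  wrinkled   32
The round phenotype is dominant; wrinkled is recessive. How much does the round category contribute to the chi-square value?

1.918

For a monohybrid cross between heterozygotes with complete dominance, the expected phenotypic ratio is 3:1.
Total ratio parts = 4. Expected numbers out of 195:
  round: 195 × 3/4 = 146.25
  wrinkled: 195 × 1/4 = 48.75
Contribution of round: (163 − 146.25)² / 146.25 = 1.9184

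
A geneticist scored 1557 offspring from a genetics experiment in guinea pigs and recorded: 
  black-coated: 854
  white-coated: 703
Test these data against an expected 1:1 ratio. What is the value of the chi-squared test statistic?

Under the 1:1 hypothesis (Σ ratio = 2, N = 1557):
  black-coated: 1557 × 1/2 = 778.5
  white-coated: 1557 × 1/2 = 778.5
χ² = Σ (O − E)² / E
  black-coated: (854 − 778.5)² / 778.5 = 7.3221
  white-coated: (703 − 778.5)² / 778.5 = 7.3221
χ² = 7.3221 + 7.3221 = 14.6442 ≈ 14.644

14.644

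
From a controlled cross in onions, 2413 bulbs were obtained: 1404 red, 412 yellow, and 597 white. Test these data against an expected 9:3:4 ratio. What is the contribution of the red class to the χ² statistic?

1.606

Under the 9:3:4 hypothesis (Σ ratio = 16, N = 2413):
  red: 2413 × 9/16 = 1357.3125
  yellow: 2413 × 3/16 = 452.4375
  white: 2413 × 4/16 = 603.25
Contribution of red: (1404 − 1357.3125)² / 1357.3125 = 1.6059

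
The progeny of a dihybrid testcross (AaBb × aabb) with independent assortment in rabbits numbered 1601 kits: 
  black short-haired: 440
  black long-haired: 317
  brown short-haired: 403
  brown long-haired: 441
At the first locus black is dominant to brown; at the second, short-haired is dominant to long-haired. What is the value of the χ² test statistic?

25.431

A dihybrid testcross with independent assortment gives a 1:1:1:1 ratio.
Under the 1:1:1:1 hypothesis (Σ ratio = 4, N = 1601):
  black short-haired: 1601 × 1/4 = 400.25
  black long-haired: 1601 × 1/4 = 400.25
  brown short-haired: 1601 × 1/4 = 400.25
  brown long-haired: 1601 × 1/4 = 400.25
χ² = Σ (O − E)² / E
  black short-haired: (440 − 400.25)² / 400.25 = 3.9477
  black long-haired: (317 − 400.25)² / 400.25 = 17.3156
  brown short-haired: (403 − 400.25)² / 400.25 = 0.0189
  brown long-haired: (441 − 400.25)² / 400.25 = 4.1488
χ² = 3.9477 + 17.3156 + 0.0189 + 4.1488 = 25.431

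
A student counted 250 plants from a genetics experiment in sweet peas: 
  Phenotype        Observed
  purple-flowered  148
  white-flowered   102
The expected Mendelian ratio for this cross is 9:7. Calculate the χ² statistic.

0.884

The 9:7 ratio has 16 parts, so with N = 250 the expected counts are:
  purple-flowered: 250 × 9/16 = 140.625
  white-flowered: 250 × 7/16 = 109.375
χ² = Σ (O − E)² / E
  purple-flowered: (148 − 140.625)² / 140.625 = 0.3868
  white-flowered: (102 − 109.375)² / 109.375 = 0.4973
χ² = 0.3868 + 0.4973 = 0.8841 ≈ 0.884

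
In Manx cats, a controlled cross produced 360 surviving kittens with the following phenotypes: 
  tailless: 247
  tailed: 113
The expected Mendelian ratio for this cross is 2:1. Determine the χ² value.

Total ratio parts = 3. Expected numbers out of 360:
  tailless: 360 × 2/3 = 240
  tailed: 360 × 1/3 = 120
χ² = Σ (O − E)² / E
  tailless: (247 − 240)² / 240 = 0.2042
  tailed: (113 − 120)² / 120 = 0.4083
χ² = 0.2042 + 0.4083 = 0.6125 ≈ 0.613

0.613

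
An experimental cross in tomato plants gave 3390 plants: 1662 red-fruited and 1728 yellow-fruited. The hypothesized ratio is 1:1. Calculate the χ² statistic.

1.285

Total ratio parts = 2. Expected numbers out of 3390:
  red-fruited: 3390 × 1/2 = 1695
  yellow-fruited: 3390 × 1/2 = 1695
χ² = Σ (O − E)² / E
  red-fruited: (1662 − 1695)² / 1695 = 0.6425
  yellow-fruited: (1728 − 1695)² / 1695 = 0.6425
χ² = 0.6425 + 0.6425 = 1.285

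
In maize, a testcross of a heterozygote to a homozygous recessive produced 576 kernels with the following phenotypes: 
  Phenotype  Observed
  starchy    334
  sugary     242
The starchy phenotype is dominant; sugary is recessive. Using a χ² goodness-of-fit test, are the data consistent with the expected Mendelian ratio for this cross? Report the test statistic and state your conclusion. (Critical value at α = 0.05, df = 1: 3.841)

14.694; not consistent

A testcross of a heterozygote (Aa × aa) gives a 1:1 phenotypic ratio.
Under the 1:1 hypothesis (Σ ratio = 2, N = 576):
  starchy: 576 × 1/2 = 288
  sugary: 576 × 1/2 = 288
χ² = Σ (O − E)² / E
  starchy: (334 − 288)² / 288 = 7.3472
  sugary: (242 − 288)² / 288 = 7.3472
χ² = 7.3472 + 7.3472 = 14.6944 ≈ 14.694
Degrees of freedom = 2 − 1 = 1; critical value at α = 0.05 is 3.841.
Since 14.694 > 3.841, we reject the null hypothesis — the data do not fit the 1:1 ratio.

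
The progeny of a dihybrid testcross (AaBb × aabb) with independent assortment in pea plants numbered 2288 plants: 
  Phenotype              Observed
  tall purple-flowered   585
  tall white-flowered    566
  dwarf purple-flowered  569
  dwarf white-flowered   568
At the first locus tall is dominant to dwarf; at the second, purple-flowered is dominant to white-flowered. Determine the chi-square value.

0.402

A dihybrid testcross with independent assortment gives a 1:1:1:1 ratio.
Expected counts for N = 2288 under a 1:1:1:1 ratio (total parts = 4):
  tall purple-flowered: 2288 × 1/4 = 572
  tall white-flowered: 2288 × 1/4 = 572
  dwarf purple-flowered: 2288 × 1/4 = 572
  dwarf white-flowered: 2288 × 1/4 = 572
χ² = Σ (O − E)² / E
  tall purple-flowered: (585 − 572)² / 572 = 0.2955
  tall white-flowered: (566 − 572)² / 572 = 0.0629
  dwarf purple-flowered: (569 − 572)² / 572 = 0.0157
  dwarf white-flowered: (568 − 572)² / 572 = 0.0280
χ² = 0.2955 + 0.0629 + 0.0157 + 0.0280 = 0.4021 ≈ 0.402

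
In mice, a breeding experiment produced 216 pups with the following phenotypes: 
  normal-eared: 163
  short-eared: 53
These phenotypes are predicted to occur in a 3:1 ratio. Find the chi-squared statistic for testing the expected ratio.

0.025

Total ratio parts = 4. Expected numbers out of 216:
  normal-eared: 216 × 3/4 = 162
  short-eared: 216 × 1/4 = 54
χ² = Σ (O − E)² / E
  normal-eared: (163 − 162)² / 162 = 0.0062
  short-eared: (53 − 54)² / 54 = 0.0185
χ² = 0.0062 + 0.0185 = 0.0247 ≈ 0.025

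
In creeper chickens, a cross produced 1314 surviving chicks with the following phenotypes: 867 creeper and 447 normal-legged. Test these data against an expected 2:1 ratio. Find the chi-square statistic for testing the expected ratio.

0.277

The 2:1 ratio has 3 parts, so with N = 1314 the expected counts are:
  creeper: 1314 × 2/3 = 876
  normal-legged: 1314 × 1/3 = 438
χ² = Σ (O − E)² / E
  creeper: (867 − 876)² / 876 = 0.0925
  normal-legged: (447 − 438)² / 438 = 0.1849
χ² = 0.0925 + 0.1849 = 0.2774 ≈ 0.277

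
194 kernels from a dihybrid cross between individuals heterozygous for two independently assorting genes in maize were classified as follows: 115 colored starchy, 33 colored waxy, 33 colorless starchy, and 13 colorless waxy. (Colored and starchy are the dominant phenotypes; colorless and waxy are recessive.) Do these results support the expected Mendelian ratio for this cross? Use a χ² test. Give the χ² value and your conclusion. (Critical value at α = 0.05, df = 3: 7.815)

A dihybrid F₂ with independent assortment and complete dominance at both loci gives a 9:3:3:1 phenotypic ratio.
Expected counts for N = 194 under a 9:3:3:1 ratio (total parts = 16):
  colored starchy: 194 × 9/16 = 109.125
  colored waxy: 194 × 3/16 = 36.375
  colorless starchy: 194 × 3/16 = 36.375
  colorless waxy: 194 × 1/16 = 12.125
χ² = Σ (O − E)² / E
  colored starchy: (115 − 109.125)² / 109.125 = 0.3163
  colored waxy: (33 − 36.375)² / 36.375 = 0.3131
  colorless starchy: (33 − 36.375)² / 36.375 = 0.3131
  colorless waxy: (13 − 12.125)² / 12.125 = 0.0631
χ² = 0.3163 + 0.3131 + 0.3131 + 0.0631 = 1.0056 ≈ 1.006
Degrees of freedom = 4 − 1 = 3; critical value at α = 0.05 is 7.815.
Since 1.006 < 7.815, we fail to reject the null hypothesis — the data are consistent with the 9:3:3:1 ratio.

1.006; consistent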